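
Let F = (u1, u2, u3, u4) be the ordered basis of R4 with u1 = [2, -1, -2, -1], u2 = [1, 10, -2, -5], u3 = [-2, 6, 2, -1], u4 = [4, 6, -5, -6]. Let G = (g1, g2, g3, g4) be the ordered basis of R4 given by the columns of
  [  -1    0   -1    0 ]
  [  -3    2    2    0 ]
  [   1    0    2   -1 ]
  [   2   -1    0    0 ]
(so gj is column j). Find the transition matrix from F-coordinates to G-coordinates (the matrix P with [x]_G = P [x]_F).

[[-1, -2, 0, -2], [-1, 1, 1, 2], [-1, 1, 2, -2], [-1, 2, 2, -1]]

Column j of P is [uj]_G, since P maps F-coordinates to G-coordinates.
Expressing u1 in G: u1 = -g1 - g2 - g3 - g4, so column 1 of P is [-1, -1, -1, -1].
Doing the same for each uj gives P = [[-1, -2, 0, -2], [-1, 1, 1, 2], [-1, 1, 2, -2], [-1, 2, 2, -1]].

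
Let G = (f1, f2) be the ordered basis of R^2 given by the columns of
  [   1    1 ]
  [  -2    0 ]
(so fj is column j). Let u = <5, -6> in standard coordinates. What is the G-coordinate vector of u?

<3, 2>

[u]_G is the unique c with M c = u, where M has columns f1, f2.
System: c_1 + c_2 = 5, -2c_1 + 0c_2 = -6; solving gives c_1 = 3, c_2 = 2.
Check: 3f1 + 2f2 = <5, -6>.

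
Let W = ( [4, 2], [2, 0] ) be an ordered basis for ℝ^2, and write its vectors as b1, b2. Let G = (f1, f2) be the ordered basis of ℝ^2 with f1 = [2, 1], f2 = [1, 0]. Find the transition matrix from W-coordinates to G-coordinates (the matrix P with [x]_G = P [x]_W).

[[2, 0], [0, 2]]

Take x = bj: its W-coordinates are the j-th standard unit vector, so P e_j — column j of P — equals [bj]_G.
b1 = 2f1 + 0·f2, giving column 1 = [2, 0]; repeating for each j gives P = [[2, 0], [0, 2]].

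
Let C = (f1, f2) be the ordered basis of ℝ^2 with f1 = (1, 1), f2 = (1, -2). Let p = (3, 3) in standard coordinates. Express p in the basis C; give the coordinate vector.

We seek scalars with c_1 f1 + c_2 f2 = p; equivalently solve M c = p where the columns of M are f1, f2.
System: c_1 + c_2 = 3, c_1 - 2c_2 = 3; solving gives c_1 = 3, c_2 = 0.
Check: 3f1 + 0·f2 = (3, 3).

(3, 0)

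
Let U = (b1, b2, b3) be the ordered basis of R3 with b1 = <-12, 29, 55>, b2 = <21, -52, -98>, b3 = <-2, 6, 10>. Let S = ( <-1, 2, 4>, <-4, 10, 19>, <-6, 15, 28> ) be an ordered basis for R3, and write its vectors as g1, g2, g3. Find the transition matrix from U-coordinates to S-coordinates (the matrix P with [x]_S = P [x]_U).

Let M have columns bj and N have columns gj. Then for every x, N [x]_S = x = M [x]_U, so P = N^(-1) M.
Since det N = 1, N^(-1) has integer entries; multiplying gives P = [[2, -1, -2], [1, -2, -2], [1, -2, 2]].

[[2, -1, -2], [1, -2, -2], [1, -2, 2]]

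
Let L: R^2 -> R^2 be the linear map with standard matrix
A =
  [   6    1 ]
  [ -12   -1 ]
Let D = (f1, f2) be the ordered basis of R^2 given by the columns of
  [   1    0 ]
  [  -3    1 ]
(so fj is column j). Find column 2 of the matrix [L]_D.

<1, 2>

Compute L(f2) = A f2 = <1, -1> in standard coordinates.
Then write this in D-coordinates: solve for y in y_1 f1 + y_2 f2 = <1, -1>.
This gives y = <1, 2>, which is column 2 of [L]_D.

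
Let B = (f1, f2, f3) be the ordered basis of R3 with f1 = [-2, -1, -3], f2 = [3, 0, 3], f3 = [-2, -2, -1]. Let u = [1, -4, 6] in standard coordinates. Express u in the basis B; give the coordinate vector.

[-2, 1, 3]

Write u = c_1 f1 + ... + c_3 f3 and solve for the c_i.
Gaussian elimination on [M | u] yields c = (-2, 1, 3).
Check: -2f1 + f2 + 3f3 = [1, -4, 6].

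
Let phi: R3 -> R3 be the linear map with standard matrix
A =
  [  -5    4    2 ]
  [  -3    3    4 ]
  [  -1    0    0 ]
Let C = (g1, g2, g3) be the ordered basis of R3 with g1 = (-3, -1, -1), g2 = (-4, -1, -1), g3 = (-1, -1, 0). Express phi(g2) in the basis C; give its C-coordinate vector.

Compute phi(g2) = A g2 = (14, 5, 4) in standard coordinates.
Then write this in C-coordinates: solve for y in y_1 g1 + ... + y_3 g3 = (14, 5, 4).
This gives y = (-3, -1, -1), which is column 2 of [phi]_C.

(-3, -1, -1)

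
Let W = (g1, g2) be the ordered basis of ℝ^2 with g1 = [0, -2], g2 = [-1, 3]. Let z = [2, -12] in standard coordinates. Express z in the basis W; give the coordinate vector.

[z]_W is the unique c with M c = z, where M has columns g1, g2.
System: 0c_1 - c_2 = 2, -2c_1 + 3c_2 = -12; solving gives c_1 = 3, c_2 = -2.
Check: 3g1 - 2g2 = [2, -12].

[3, -2]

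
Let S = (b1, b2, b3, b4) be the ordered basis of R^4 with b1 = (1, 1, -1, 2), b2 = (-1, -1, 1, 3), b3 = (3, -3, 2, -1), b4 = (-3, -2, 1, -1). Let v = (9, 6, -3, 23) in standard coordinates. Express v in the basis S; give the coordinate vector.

(4, 4, 0, -3)

Write v = c_1 b1 + ... + c_4 b4 and solve for the c_i.
Solving this 4x4 system gives c = (4, 4, 0, -3).
Check: 4b1 + 4b2 + 0·b3 - 3b4 = (9, 6, -3, 23).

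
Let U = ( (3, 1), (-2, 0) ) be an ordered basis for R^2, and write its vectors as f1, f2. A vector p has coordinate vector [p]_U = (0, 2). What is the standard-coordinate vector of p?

(-4, 0)

The coordinates say p = 0·f1 + 2f2; adding the scaled basis vectors gives (-4, 0).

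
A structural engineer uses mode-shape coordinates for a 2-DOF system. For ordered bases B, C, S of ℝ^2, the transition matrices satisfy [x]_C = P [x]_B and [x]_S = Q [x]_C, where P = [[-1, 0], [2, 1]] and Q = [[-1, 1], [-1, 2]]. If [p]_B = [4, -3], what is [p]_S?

Apply P to get C-coordinates [-4, 5], then Q to get S-coordinates.
The result is [p]_S = [9, 14].

[9, 14]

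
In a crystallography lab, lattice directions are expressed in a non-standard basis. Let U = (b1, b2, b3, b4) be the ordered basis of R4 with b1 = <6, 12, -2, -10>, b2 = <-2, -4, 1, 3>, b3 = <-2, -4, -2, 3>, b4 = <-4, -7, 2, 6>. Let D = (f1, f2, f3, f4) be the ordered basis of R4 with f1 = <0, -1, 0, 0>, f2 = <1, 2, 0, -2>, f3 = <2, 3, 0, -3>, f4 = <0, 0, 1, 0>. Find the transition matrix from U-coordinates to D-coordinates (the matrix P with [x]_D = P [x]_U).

[[-2, 1, 1, 1], [2, 0, 0, 0], [2, -1, -1, -2], [-2, 1, -2, 2]]

Column j of P is [bj]_D, since P maps U-coordinates to D-coordinates.
Expressing b1 in D: b1 = -2f1 + 2f2 + 2f3 - 2f4, so column 1 of P is <-2, 2, 2, -2>.
Doing the same for each bj gives P = [[-2, 1, 1, 1], [2, 0, 0, 0], [2, -1, -1, -2], [-2, 1, -2, 2]].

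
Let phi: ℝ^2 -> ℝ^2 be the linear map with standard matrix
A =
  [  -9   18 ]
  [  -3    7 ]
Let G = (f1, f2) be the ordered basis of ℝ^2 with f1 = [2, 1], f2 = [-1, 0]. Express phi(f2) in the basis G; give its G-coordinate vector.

[3, -3]

Column 2 of [phi]_G is the G-coordinate vector of phi(f2).
In standard coordinates phi(f2) = A f2 = [9, 3].
Converting to G: [9, 3] = 3f1 - 3f2, so the coordinate vector is [3, -3].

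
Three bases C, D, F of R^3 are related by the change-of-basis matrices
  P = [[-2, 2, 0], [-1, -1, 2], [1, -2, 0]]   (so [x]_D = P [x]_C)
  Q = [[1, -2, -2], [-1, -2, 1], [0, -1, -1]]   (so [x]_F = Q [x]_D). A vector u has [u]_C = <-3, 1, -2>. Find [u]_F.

<22, -9, 7>

Apply P to get D-coordinates <8, -2, -5>, then Q to get F-coordinates.
The result is [u]_F = <22, -9, 7>.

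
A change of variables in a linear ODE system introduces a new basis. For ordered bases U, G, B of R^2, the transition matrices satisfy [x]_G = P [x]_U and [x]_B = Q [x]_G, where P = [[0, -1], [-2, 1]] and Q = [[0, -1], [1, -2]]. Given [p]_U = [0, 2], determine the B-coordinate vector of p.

Apply P to get G-coordinates [-2, 2], then Q to get B-coordinates.
The result is [p]_B = [-2, -6].

[-2, -6]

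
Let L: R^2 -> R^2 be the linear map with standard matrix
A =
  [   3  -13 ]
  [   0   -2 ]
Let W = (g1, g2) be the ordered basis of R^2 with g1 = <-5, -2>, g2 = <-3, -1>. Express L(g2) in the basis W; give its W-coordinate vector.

<-2, 2>

Compute L(g2) = A g2 = <4, 2> in standard coordinates.
Then write this in W-coordinates: solve for y in y_1 g1 + y_2 g2 = <4, 2>.
This gives y = <-2, 2>, which is column 2 of [L]_W.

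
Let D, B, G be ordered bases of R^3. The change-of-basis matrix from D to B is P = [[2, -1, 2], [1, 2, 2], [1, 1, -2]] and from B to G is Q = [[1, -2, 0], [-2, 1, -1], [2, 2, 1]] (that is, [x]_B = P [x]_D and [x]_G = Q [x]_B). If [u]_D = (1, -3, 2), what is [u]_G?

(11, -13, 10)

Composing the changes, [u]_G = Q P [u]_D.
Q P = [[0, -5, -2], [-4, 3, 0], [7, 3, 6]]; applying this to (1, -3, 2) gives (11, -13, 10).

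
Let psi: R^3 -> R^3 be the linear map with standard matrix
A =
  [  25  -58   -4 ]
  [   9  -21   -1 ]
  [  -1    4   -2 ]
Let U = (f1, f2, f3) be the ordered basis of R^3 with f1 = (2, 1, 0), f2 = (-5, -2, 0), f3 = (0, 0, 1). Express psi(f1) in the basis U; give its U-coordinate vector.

(1, 2, 2)

Column 1 of [psi]_U is the U-coordinate vector of psi(f1).
In standard coordinates psi(f1) = A f1 = (-8, -3, 2).
Converting to U: (-8, -3, 2) = f1 + 2f2 + 2f3, so the coordinate vector is (1, 2, 2).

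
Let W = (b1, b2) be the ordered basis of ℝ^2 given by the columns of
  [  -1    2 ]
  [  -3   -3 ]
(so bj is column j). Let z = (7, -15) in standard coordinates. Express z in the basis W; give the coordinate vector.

Write z = c_1 b1 + c_2 b2 and solve for the c_i.
System: -c_1 + 2c_2 = 7, -3c_1 - 3c_2 = -15; solving gives c_1 = 1, c_2 = 4.
Check: b1 + 4b2 = (7, -15).

(1, 4)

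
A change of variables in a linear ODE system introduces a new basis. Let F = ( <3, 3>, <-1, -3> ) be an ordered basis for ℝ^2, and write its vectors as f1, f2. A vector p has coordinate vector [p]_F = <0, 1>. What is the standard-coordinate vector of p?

<-1, -3>

The coordinates say p = 0·f1 + f2; adding the scaled basis vectors gives <-1, -3>.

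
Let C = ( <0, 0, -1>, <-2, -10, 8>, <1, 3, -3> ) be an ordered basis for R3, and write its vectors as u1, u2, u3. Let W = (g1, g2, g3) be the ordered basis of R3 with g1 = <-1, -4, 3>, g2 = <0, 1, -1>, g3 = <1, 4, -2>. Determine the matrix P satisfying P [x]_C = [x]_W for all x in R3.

[[-1, 2, -2], [0, -2, -1], [-1, 0, -1]]

Let M have columns uj and N have columns gj. Then for every x, N [x]_W = x = M [x]_C, so P = N^(-1) M.
Since det N = -1, N^(-1) has integer entries; multiplying gives P = [[-1, 2, -2], [0, -2, -1], [-1, 0, -1]].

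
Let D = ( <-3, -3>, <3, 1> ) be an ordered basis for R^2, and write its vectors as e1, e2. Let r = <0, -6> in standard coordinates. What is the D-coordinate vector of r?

<3, 3>

[r]_D is the unique c with M c = r, where M has columns e1, e2.
System: -3c_1 + 3c_2 = 0, -3c_1 + c_2 = -6; solving gives c_1 = 3, c_2 = 3.
Check: 3e1 + 3e2 = <0, -6>.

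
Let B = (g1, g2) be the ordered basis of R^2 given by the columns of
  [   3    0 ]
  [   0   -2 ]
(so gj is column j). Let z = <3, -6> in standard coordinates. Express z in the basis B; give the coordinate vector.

<1, 3>

[z]_B is the unique c with M c = z, where M has columns g1, g2.
System: 3c_1 + 0c_2 = 3, 0c_1 - 2c_2 = -6; solving gives c_1 = 1, c_2 = 3.
Check: g1 + 3g2 = <3, -6>.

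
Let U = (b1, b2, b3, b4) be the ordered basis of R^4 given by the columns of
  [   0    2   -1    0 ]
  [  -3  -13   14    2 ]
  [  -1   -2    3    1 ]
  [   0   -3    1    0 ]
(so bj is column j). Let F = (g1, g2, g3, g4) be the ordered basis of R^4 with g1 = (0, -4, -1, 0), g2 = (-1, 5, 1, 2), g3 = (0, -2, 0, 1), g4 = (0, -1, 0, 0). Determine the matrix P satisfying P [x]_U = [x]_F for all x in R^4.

Take x = bj: its U-coordinates are the j-th standard unit vector, so P e_j — column j of P — equals [bj]_F.
b1 = g1 + 0·g2 + 0·g3 - g4, giving column 1 = (1, 0, 0, -1); repeating for each j gives P = [[1, 0, -2, -1], [0, -2, 1, 0], [0, 1, -1, 0], [-1, 1, 1, 2]].

[[1, 0, -2, -1], [0, -2, 1, 0], [0, 1, -1, 0], [-1, 1, 1, 2]]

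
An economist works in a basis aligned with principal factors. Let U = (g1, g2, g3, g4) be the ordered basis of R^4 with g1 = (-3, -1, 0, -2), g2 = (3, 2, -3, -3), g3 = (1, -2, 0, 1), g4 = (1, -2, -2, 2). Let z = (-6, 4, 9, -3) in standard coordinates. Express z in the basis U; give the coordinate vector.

(0, -1, 0, -3)

Write z = c_1 g1 + ... + c_4 g4 and solve for the c_i.
Gaussian elimination on [M | z] yields c = (0, -1, 0, -3).
Check: 0·g1 - g2 + 0·g3 - 3g4 = (-6, 4, 9, -3).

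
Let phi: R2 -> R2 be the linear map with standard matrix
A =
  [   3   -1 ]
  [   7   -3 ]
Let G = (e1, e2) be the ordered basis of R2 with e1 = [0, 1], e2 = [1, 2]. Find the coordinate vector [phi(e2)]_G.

Column 2 of [phi]_G is the G-coordinate vector of phi(e2).
In standard coordinates phi(e2) = A e2 = [1, 1].
Converting to G: [1, 1] = -e1 + e2, so the coordinate vector is [-1, 1].

[-1, 1]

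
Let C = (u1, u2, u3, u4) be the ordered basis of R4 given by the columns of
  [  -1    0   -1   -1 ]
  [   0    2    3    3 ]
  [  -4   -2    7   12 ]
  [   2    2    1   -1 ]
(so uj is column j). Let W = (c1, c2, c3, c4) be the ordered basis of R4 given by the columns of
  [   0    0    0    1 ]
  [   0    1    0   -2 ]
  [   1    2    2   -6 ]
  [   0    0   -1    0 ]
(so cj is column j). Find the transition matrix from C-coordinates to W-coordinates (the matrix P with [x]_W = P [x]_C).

[[-2, -2, 1, 2], [-2, 2, 1, 1], [-2, -2, -1, 1], [-1, 0, -1, -1]]

Let M have columns uj and N have columns cj. Then for every x, N [x]_W = x = M [x]_C, so P = N^(-1) M.
Since det N = -1, N^(-1) has integer entries; multiplying gives P = [[-2, -2, 1, 2], [-2, 2, 1, 1], [-2, -2, -1, 1], [-1, 0, -1, -1]].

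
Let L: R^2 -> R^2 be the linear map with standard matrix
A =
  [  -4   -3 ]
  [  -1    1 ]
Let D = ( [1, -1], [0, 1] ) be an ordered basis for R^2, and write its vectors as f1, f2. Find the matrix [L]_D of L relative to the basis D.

[[-1, -3], [-3, -2]]

Let P have columns f1, f2. Then [L]_D = P^(-1) A P.
Here det P = 1, so P^(-1) is integer; computing A P first and then P^(-1)(A P) gives [[-1, -3], [-3, -2]].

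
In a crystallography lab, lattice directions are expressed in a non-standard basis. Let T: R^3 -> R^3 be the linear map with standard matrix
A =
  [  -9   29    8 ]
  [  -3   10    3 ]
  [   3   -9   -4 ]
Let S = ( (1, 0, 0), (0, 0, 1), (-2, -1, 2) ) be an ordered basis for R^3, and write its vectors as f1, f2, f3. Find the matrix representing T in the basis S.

[[-3, 2, 1], [-3, 2, -1], [3, -3, -2]]

With P the matrix whose columns are f1, ..., f3, [T]_S = P^(-1) A P.
Column by column: T(f1) = A f1 = (-9, -3, 3); its S-coordinates (-3, -3, 3) give column 1.
Continuing for each basis vector yields [T]_S = [[-3, 2, 1], [-3, 2, -1], [3, -3, -2]].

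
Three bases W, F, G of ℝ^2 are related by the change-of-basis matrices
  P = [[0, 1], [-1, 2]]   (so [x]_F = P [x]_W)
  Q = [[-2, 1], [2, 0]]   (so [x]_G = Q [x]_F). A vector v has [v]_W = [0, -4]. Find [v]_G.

[0, -8]

Composing the changes, [v]_G = Q P [v]_W.
Q P = [[-1, 0], [0, 2]]; applying this to [0, -4] gives [0, -8].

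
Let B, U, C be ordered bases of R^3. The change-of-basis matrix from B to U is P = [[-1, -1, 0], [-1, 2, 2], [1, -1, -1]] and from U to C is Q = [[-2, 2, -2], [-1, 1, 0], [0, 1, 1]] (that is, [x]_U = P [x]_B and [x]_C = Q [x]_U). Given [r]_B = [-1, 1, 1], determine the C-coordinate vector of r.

[16, 5, 2]

First [r]_U = P [r]_B = [0, 5, -3].
Then [r]_C = Q [r]_U = [16, 5, 2].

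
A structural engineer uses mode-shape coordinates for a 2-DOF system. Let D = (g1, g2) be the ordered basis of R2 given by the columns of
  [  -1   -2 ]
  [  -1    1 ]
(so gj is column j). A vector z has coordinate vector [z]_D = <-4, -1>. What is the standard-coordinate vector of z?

<6, 3>

By definition z = -4g1 - g2.
Summing componentwise gives <6, 3>.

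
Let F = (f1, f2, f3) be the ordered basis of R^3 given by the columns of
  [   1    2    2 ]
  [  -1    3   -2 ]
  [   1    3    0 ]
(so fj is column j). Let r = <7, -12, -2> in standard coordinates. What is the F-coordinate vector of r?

Write r = c_1 f1 + ... + c_3 f3 and solve for the c_i.
Row-reducing the augmented matrix [M | r] gives c = (1, -1, 4).
Check: f1 - f2 + 4f3 = <7, -12, -2>.

<1, -1, 4>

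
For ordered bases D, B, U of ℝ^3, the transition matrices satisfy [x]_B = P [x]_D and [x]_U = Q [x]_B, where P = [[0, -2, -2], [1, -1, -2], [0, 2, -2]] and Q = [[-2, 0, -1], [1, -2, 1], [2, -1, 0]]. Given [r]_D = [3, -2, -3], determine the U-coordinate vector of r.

First [r]_B = P [r]_D = [10, 11, 2].
Then [r]_U = Q [r]_B = [-22, -10, 9].

[-22, -10, 9]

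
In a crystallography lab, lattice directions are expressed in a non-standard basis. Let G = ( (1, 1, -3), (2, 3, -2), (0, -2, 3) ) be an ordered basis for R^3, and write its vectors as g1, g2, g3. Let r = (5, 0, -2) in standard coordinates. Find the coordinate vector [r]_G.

(3, 1, 3)

We seek scalars with c_1 g1 + ... + c_3 g3 = r; equivalently solve M c = r where the columns of M are g1, ..., g3.
Row-reducing the augmented matrix [M | r] gives c = (3, 1, 3).
Check: 3g1 + g2 + 3g3 = (5, 0, -2).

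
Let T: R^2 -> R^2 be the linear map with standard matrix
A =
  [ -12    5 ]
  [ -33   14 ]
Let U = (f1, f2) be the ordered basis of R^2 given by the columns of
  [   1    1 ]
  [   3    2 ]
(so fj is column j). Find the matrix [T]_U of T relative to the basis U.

With P the matrix whose columns are f1, f2, [T]_U = P^(-1) A P.
Column by column: T(f1) = A f1 = <3, 9>; its U-coordinates <3, 0> give column 1.
Continuing for each basis vector yields [T]_U = [[3, -1], [0, -1]].

[[3, -1], [0, -1]]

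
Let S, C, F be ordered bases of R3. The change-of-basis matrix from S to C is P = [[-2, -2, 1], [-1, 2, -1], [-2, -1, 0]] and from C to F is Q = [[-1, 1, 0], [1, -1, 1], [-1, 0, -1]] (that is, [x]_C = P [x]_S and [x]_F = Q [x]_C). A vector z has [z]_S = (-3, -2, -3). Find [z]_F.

First [z]_C = P [z]_S = (7, 2, 8).
Then [z]_F = Q [z]_C = (-5, 13, -15).

(-5, 13, -15)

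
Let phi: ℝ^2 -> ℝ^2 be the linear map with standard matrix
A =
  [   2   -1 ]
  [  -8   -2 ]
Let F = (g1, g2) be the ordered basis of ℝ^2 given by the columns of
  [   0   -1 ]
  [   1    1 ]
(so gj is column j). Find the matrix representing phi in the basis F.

[[-3, 3], [1, 3]]

With P the matrix whose columns are g1, g2, [phi]_F = P^(-1) A P.
Column by column: phi(g1) = A g1 = [-1, -2]; its F-coordinates [-3, 1] give column 1.
Continuing for each basis vector yields [phi]_F = [[-3, 3], [1, 3]].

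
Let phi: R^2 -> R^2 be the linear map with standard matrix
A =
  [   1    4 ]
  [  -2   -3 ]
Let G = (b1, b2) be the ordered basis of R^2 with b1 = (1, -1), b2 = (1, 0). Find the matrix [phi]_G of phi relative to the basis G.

[[-1, 2], [-2, -1]]

With P the matrix whose columns are b1, b2, [phi]_G = P^(-1) A P.
Column by column: phi(b1) = A b1 = (-3, 1); its G-coordinates (-1, -2) give column 1.
Continuing for each basis vector yields [phi]_G = [[-1, 2], [-2, -1]].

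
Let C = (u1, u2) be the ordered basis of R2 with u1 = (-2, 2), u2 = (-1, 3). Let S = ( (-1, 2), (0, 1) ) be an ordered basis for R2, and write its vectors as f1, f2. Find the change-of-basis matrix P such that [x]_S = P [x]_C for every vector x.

[[2, 1], [-2, 1]]

Take x = uj: its C-coordinates are the j-th standard unit vector, so P e_j — column j of P — equals [uj]_S.
u1 = 2f1 - 2f2, giving column 1 = (2, -2); repeating for each j gives P = [[2, 1], [-2, 1]].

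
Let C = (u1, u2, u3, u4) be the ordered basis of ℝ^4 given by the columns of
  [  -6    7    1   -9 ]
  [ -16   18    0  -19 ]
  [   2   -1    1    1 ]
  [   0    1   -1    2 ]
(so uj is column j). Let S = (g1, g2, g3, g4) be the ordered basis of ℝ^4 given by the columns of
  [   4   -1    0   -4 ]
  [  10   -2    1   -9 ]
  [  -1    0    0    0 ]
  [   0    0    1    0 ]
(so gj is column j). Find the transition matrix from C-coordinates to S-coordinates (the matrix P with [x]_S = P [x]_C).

Let M have columns uj and N have columns gj. Then for every x, N [x]_S = x = M [x]_C, so P = N^(-1) M.
Since det N = 1, N^(-1) has integer entries; multiplying gives P = [[-2, 1, -1, -1], [-2, 1, -1, 1], [0, 1, -1, 2], [0, -1, -1, 1]].

[[-2, 1, -1, -1], [-2, 1, -1, 1], [0, 1, -1, 2], [0, -1, -1, 1]]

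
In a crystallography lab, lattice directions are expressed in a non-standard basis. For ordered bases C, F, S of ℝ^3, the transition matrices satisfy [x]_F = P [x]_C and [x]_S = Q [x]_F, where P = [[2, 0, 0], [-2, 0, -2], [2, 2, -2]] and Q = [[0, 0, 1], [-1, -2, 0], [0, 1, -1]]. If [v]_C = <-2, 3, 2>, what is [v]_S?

<-2, 4, 2>

Apply P to get F-coordinates <-4, 0, -2>, then Q to get S-coordinates.
The result is [v]_S = <-2, 4, 2>.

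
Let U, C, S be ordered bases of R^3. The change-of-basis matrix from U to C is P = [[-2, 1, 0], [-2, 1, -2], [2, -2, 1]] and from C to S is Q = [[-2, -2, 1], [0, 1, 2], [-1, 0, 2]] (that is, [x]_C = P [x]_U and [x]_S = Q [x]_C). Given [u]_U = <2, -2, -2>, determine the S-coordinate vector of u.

<22, 10, 18>

Apply P to get C-coordinates <-6, -2, 6>, then Q to get S-coordinates.
The result is [u]_S = <22, 10, 18>.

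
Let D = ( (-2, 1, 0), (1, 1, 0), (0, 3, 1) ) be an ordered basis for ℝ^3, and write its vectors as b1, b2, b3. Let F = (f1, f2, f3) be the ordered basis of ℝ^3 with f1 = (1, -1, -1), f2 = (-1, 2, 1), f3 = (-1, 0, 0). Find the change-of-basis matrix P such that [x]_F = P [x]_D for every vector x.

[[1, 1, 1], [1, 1, 2], [2, -1, -1]]

Take x = bj: its D-coordinates are the j-th standard unit vector, so P e_j — column j of P — equals [bj]_F.
b1 = f1 + f2 + 2f3, giving column 1 = (1, 1, 2); repeating for each j gives P = [[1, 1, 1], [1, 1, 2], [2, -1, -1]].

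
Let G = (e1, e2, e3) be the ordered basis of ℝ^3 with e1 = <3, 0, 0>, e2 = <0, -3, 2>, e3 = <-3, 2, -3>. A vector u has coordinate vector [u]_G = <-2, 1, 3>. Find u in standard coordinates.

<-15, 3, -7>

u = M [u]_G, where M has columns e1, ..., e3.
Carrying out the matrix-vector product, u = <-15, 3, -7>.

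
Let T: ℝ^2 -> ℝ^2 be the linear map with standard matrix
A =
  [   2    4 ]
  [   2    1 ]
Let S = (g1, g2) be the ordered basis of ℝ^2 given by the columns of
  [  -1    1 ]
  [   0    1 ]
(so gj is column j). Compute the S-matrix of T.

[[0, -3], [-2, 3]]

Let P have columns g1, g2. Then [T]_S = P^(-1) A P.
Here det P = -1, so P^(-1) is integer; computing A P first and then P^(-1)(A P) gives [[0, -3], [-2, 3]].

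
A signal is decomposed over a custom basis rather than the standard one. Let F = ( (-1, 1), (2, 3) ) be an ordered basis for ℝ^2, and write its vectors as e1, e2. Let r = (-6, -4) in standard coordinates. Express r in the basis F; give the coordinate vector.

[r]_F is the unique c with M c = r, where M has columns e1, e2.
System: -c_1 + 2c_2 = -6, c_1 + 3c_2 = -4; solving gives c_1 = 2, c_2 = -2.
Check: 2e1 - 2e2 = (-6, -4).

(2, -2)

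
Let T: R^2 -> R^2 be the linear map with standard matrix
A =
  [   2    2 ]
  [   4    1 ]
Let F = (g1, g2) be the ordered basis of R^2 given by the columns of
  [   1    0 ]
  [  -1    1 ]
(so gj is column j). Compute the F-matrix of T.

[[0, 2], [3, 3]]

The j-th column of [T]_F is [T(gj)]_F.
T(g1) = A g1 = [0, 3] = 0·g1 + 3g2, so column 1 is [0, 3].
Repeating for g2 and assembling the columns gives [[0, 2], [3, 3]].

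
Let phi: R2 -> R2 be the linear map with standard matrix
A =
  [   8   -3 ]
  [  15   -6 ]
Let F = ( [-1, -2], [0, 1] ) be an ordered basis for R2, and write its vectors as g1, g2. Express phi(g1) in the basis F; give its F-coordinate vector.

Compute phi(g1) = A g1 = [-2, -3] in standard coordinates.
Then write this in F-coordinates: solve for y in y_1 g1 + y_2 g2 = [-2, -3].
This gives y = [2, 1], which is column 1 of [phi]_F.

[2, 1]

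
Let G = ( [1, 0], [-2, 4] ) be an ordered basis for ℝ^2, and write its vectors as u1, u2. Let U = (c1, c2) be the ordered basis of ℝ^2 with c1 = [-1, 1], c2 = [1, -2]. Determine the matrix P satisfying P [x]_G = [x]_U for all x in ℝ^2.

[[-2, 0], [-1, -2]]

Take x = uj: its G-coordinates are the j-th standard unit vector, so P e_j — column j of P — equals [uj]_U.
u1 = -2c1 - c2, giving column 1 = [-2, -1]; repeating for each j gives P = [[-2, 0], [-1, -2]].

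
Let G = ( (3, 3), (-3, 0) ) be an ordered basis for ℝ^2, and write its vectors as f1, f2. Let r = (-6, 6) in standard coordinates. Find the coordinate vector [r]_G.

Write r = c_1 f1 + c_2 f2 and solve for the c_i.
System: 3c_1 - 3c_2 = -6, 3c_1 + 0c_2 = 6; solving gives c_1 = 2, c_2 = 4.
Check: 2f1 + 4f2 = (-6, 6).

(2, 4)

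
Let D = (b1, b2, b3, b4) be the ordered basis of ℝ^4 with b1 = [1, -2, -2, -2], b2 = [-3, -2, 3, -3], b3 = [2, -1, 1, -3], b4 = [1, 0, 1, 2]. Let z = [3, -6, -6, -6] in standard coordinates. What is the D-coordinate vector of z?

[3, 0, 0, 0]

We seek scalars with c_1 b1 + ... + c_4 b4 = z; equivalently solve M c = z where the columns of M are b1, ..., b4.
Gaussian elimination on [M | z] yields c = (3, 0, 0, 0).
Check: 3b1 + 0·b2 + 0·b3 + 0·b4 = [3, -6, -6, -6].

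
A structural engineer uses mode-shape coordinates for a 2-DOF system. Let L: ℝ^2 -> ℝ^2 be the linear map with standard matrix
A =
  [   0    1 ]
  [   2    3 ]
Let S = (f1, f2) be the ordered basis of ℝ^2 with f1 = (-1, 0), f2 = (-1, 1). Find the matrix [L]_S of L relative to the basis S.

[[2, -2], [-2, 1]]

The j-th column of [L]_S is [L(fj)]_S.
L(f1) = A f1 = (0, -2) = 2f1 - 2f2, so column 1 is (2, -2).
Repeating for f2 and assembling the columns gives [[2, -2], [-2, 1]].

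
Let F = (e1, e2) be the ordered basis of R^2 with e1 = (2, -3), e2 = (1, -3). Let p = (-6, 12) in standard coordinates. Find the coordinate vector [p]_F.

(-2, -2)

We seek scalars with c_1 e1 + c_2 e2 = p; equivalently solve M c = p where the columns of M are e1, e2.
System: 2c_1 + c_2 = -6, -3c_1 - 3c_2 = 12; solving gives c_1 = -2, c_2 = -2.
Check: -2e1 - 2e2 = (-6, 12).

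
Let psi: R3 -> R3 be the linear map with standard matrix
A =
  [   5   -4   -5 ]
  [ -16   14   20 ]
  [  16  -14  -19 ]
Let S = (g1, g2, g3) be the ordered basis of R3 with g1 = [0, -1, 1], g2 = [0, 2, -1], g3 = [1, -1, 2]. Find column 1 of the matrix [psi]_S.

[-1, 2, -1]

Column 1 of [psi]_S is the S-coordinate vector of psi(g1).
In standard coordinates psi(g1) = A g1 = [-1, 6, -5].
Converting to S: [-1, 6, -5] = -g1 + 2g2 - g3, so the coordinate vector is [-1, 2, -1].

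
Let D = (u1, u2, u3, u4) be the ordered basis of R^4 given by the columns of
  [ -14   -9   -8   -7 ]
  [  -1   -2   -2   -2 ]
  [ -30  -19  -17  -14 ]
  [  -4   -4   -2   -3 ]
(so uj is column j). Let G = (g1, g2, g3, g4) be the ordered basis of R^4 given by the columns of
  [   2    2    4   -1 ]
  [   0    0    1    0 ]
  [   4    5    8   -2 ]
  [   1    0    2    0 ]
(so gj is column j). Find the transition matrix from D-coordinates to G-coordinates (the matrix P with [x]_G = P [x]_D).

[[-2, 0, 2, 1], [-2, -1, -1, 0], [-1, -2, -2, -2], [2, -1, 2, 1]]

Let M have columns uj and N have columns gj. Then for every x, N [x]_G = x = M [x]_D, so P = N^(-1) M.
Since det N = -1, N^(-1) has integer entries; multiplying gives P = [[-2, 0, 2, 1], [-2, -1, -1, 0], [-1, -2, -2, -2], [2, -1, 2, 1]].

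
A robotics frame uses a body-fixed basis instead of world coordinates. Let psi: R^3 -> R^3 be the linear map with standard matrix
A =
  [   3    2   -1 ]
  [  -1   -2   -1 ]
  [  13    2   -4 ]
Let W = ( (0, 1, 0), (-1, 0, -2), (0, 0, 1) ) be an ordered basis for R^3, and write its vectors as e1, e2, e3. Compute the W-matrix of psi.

[[-2, 3, -1], [-2, 1, 1], [-2, -3, -2]]

The j-th column of [psi]_W is [psi(ej)]_W.
psi(e1) = A e1 = (2, -2, 2) = -2e1 - 2e2 - 2e3, so column 1 is (-2, -2, -2).
Repeating for e2, e3 and assembling the columns gives [[-2, 3, -1], [-2, 1, 1], [-2, -3, -2]].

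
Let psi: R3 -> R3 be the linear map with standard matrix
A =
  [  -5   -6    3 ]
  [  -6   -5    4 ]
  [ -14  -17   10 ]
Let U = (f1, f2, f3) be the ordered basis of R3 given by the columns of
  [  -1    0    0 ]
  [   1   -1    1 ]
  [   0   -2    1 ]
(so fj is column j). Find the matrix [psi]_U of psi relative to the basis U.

Let P have columns f1, ..., f3. Then [psi]_U = P^(-1) A P.
Here det P = -1, so P^(-1) is integer; computing A P first and then P^(-1)(A P) gives [[1, 0, 3], [3, 0, 3], [3, -3, -1]].

[[1, 0, 3], [3, 0, 3], [3, -3, -1]]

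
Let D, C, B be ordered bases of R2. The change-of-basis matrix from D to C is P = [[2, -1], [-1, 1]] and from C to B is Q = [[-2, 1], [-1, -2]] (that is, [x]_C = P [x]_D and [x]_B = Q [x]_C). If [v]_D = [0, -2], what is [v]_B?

Apply P to get C-coordinates [2, -2], then Q to get B-coordinates.
The result is [v]_B = [-6, 2].

[-6, 2]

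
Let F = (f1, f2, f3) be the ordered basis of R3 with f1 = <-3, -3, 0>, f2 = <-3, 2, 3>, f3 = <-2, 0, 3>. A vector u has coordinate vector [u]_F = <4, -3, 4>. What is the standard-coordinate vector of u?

<-11, -18, 3>

By definition u = 4f1 - 3f2 + 4f3.
Summing componentwise gives <-11, -18, 3>.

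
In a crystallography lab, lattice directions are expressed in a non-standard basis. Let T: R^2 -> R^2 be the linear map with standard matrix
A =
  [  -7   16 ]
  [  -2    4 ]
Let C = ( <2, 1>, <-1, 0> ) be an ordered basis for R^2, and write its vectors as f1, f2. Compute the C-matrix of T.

[[0, 2], [-2, -3]]

With P the matrix whose columns are f1, f2, [T]_C = P^(-1) A P.
Column by column: T(f1) = A f1 = <2, 0>; its C-coordinates <0, -2> give column 1.
Continuing for each basis vector yields [T]_C = [[0, 2], [-2, -3]].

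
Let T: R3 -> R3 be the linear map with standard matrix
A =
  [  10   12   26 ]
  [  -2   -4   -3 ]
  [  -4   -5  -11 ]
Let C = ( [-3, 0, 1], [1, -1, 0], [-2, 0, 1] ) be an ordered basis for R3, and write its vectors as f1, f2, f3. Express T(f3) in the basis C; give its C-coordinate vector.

Compute T(f3) = A f3 = [6, 1, -3] in standard coordinates.
Then write this in C-coordinates: solve for y in y_1 f1 + ... + y_3 f3 = [6, 1, -3].
This gives y = [-1, -1, -2], which is column 3 of [T]_C.

[-1, -1, -2]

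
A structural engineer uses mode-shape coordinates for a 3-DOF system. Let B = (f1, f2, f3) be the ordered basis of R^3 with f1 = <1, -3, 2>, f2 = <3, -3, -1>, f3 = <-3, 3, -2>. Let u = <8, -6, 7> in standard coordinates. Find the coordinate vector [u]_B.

<-1, -1, -4>

Write u = c_1 f1 + ... + c_3 f3 and solve for the c_i.
Row-reducing the augmented matrix [M | u] gives c = (-1, -1, -4).
Check: -f1 - f2 - 4f3 = <8, -6, 7>.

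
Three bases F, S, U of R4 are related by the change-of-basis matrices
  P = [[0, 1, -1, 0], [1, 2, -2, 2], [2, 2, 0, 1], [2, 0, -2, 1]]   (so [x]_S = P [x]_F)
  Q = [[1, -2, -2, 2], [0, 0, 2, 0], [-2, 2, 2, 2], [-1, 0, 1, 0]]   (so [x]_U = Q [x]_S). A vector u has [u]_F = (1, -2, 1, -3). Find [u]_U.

(23, -10, -32, -2)

Composing the changes, [u]_U = Q P [u]_F.
Q P = [[-2, -7, -1, -4], [4, 4, 0, 2], [10, 6, -6, 8], [2, 1, 1, 1]]; applying this to (1, -2, 1, -3) gives (23, -10, -32, -2).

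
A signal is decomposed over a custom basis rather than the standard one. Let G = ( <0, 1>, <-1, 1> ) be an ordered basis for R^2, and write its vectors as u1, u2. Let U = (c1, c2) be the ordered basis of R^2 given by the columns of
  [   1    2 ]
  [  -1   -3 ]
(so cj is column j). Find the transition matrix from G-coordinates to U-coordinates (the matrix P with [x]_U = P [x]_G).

Column j of P is [uj]_U, since P maps G-coordinates to U-coordinates.
Expressing u1 in U: u1 = 2c1 - c2, so column 1 of P is <2, -1>.
Doing the same for each uj gives P = [[2, -1], [-1, 0]].

[[2, -1], [-1, 0]]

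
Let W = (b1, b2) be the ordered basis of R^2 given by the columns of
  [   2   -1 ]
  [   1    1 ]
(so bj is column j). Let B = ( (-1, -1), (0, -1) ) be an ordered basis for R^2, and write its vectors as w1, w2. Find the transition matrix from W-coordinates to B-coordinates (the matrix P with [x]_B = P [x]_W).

[[-2, 1], [1, -2]]

Let M have columns bj and N have columns wj. Then for every x, N [x]_B = x = M [x]_W, so P = N^(-1) M.
Since det N = 1, N^(-1) has integer entries; multiplying gives P = [[-2, 1], [1, -2]].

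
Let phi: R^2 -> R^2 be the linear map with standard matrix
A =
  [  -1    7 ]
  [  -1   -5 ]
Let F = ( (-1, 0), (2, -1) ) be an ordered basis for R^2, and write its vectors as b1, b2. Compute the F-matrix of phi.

[[-3, 3], [-1, -3]]

With P the matrix whose columns are b1, b2, [phi]_F = P^(-1) A P.
Column by column: phi(b1) = A b1 = (1, 1); its F-coordinates (-3, -1) give column 1.
Continuing for each basis vector yields [phi]_F = [[-3, 3], [-1, -3]].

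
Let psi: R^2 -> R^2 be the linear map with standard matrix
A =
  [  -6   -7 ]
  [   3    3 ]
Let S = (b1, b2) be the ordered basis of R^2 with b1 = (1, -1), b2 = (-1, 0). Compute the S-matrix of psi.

Let P have columns b1, b2. Then [psi]_S = P^(-1) A P.
Here det P = -1, so P^(-1) is integer; computing A P first and then P^(-1)(A P) gives [[0, 3], [-1, -3]].

[[0, 3], [-1, -3]]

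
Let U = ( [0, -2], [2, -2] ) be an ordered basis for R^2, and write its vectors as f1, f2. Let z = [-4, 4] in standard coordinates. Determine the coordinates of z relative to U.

[0, -2]

Write z = c_1 f1 + c_2 f2 and solve for the c_i.
System: 0c_1 + 2c_2 = -4, -2c_1 - 2c_2 = 4; solving gives c_1 = 0, c_2 = -2.
Check: 0·f1 - 2f2 = [-4, 4].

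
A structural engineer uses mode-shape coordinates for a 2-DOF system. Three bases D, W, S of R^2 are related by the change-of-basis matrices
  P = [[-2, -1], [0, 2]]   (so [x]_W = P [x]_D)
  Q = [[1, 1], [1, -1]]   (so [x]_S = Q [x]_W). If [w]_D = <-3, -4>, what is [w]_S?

<2, 18>

Apply P to get W-coordinates <10, -8>, then Q to get S-coordinates.
The result is [w]_S = <2, 18>.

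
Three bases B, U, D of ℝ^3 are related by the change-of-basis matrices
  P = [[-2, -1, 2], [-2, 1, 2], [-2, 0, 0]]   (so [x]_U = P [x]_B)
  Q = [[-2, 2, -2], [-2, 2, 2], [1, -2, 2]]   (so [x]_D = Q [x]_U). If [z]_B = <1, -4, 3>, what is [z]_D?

First [z]_U = P [z]_B = <8, 0, -2>.
Then [z]_D = Q [z]_U = <-12, -20, 4>.

<-12, -20, 4>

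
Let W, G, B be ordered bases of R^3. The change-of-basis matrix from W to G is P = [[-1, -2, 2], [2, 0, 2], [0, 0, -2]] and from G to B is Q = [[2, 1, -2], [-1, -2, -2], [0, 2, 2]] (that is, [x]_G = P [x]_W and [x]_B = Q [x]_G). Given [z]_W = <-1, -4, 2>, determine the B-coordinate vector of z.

Apply P to get G-coordinates <13, 2, -4>, then Q to get B-coordinates.
The result is [z]_B = <36, -9, -4>.

<36, -9, -4>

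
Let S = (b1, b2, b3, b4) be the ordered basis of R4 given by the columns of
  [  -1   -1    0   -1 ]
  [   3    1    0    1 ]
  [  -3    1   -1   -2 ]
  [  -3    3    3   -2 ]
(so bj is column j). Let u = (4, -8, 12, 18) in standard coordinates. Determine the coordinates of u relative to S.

(-2, 1, 1, -3)

Write u = c_1 b1 + ... + c_4 b4 and solve for the c_i.
Gaussian elimination on [M | u] yields c = (-2, 1, 1, -3).
Check: -2b1 + b2 + b3 - 3b4 = (4, -8, 12, 18).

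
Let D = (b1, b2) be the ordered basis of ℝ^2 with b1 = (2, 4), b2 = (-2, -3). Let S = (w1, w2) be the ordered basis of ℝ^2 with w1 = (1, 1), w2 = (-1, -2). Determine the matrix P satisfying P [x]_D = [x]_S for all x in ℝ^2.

[[0, -1], [-2, 1]]

Column j of P is [bj]_S, since P maps D-coordinates to S-coordinates.
Expressing b1 in S: b1 = 0·w1 - 2w2, so column 1 of P is (0, -2).
Doing the same for each bj gives P = [[0, -1], [-2, 1]].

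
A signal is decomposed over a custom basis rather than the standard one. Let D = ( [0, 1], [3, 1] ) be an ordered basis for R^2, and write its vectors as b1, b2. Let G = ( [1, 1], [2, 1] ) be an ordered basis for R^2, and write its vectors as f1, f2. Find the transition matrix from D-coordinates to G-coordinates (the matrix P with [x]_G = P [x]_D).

Column j of P is [bj]_G, since P maps D-coordinates to G-coordinates.
Expressing b1 in G: b1 = 2f1 - f2, so column 1 of P is [2, -1].
Doing the same for each bj gives P = [[2, -1], [-1, 2]].

[[2, -1], [-1, 2]]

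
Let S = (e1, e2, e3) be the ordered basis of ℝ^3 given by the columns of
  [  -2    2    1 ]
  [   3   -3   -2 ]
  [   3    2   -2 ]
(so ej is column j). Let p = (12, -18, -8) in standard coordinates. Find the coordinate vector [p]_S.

(-4, 2, 0)

We seek scalars with c_1 e1 + ... + c_3 e3 = p; equivalently solve M c = p where the columns of M are e1, ..., e3.
Solving this 3x3 system gives c = (-4, 2, 0).
Check: -4e1 + 2e2 + 0·e3 = (12, -18, -8).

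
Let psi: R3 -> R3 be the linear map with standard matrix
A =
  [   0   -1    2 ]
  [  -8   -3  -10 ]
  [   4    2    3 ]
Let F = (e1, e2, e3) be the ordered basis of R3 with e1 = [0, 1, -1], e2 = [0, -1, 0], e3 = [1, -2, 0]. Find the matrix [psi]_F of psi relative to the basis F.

[[1, 2, 0], [0, -3, -2], [-3, 1, 2]]

With P the matrix whose columns are e1, ..., e3, [psi]_F = P^(-1) A P.
Column by column: psi(e1) = A e1 = [-3, 7, -1]; its F-coordinates [1, 0, -3] give column 1.
Continuing for each basis vector yields [psi]_F = [[1, 2, 0], [0, -3, -2], [-3, 1, 2]].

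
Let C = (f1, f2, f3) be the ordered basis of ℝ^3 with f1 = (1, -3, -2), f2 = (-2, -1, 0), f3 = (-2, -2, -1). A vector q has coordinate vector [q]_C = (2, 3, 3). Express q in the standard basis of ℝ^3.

(-10, -15, -7)

By definition q = 2f1 + 3f2 + 3f3.
Summing componentwise gives (-10, -15, -7).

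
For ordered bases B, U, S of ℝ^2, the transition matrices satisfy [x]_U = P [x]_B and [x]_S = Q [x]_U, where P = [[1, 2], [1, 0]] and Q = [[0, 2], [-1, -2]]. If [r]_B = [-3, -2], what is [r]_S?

First [r]_U = P [r]_B = [-7, -3].
Then [r]_S = Q [r]_U = [-6, 13].

[-6, 13]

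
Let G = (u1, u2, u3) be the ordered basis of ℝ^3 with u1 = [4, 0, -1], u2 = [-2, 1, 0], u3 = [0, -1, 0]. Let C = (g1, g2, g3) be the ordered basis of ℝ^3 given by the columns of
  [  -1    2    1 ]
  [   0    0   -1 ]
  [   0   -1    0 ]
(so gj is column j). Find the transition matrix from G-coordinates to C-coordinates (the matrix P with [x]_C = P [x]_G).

[[-2, 1, 1], [1, 0, 0], [0, -1, 1]]

Take x = uj: its G-coordinates are the j-th standard unit vector, so P e_j — column j of P — equals [uj]_C.
u1 = -2g1 + g2 + 0·g3, giving column 1 = [-2, 1, 0]; repeating for each j gives P = [[-2, 1, 1], [1, 0, 0], [0, -1, 1]].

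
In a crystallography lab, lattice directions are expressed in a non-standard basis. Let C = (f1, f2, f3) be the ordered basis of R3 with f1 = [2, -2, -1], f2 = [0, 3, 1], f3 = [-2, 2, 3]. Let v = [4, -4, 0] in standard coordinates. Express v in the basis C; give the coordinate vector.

We seek scalars with c_1 f1 + ... + c_3 f3 = v; equivalently solve M c = v where the columns of M are f1, ..., f3.
Row-reducing the augmented matrix [M | v] gives c = (3, 0, 1).
Check: 3f1 + 0·f2 + f3 = [4, -4, 0].

[3, 0, 1]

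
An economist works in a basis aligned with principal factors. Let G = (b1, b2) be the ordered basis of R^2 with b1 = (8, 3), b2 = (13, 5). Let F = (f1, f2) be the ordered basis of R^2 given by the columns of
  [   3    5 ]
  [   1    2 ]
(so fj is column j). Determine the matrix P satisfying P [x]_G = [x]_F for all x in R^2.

[[1, 1], [1, 2]]

Take x = bj: its G-coordinates are the j-th standard unit vector, so P e_j — column j of P — equals [bj]_F.
b1 = f1 + f2, giving column 1 = (1, 1); repeating for each j gives P = [[1, 1], [1, 2]].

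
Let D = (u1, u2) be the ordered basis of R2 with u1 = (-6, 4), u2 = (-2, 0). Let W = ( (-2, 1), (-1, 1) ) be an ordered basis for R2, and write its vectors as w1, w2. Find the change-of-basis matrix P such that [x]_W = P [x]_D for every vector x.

[[2, 2], [2, -2]]

Take x = uj: its D-coordinates are the j-th standard unit vector, so P e_j — column j of P — equals [uj]_W.
u1 = 2w1 + 2w2, giving column 1 = (2, 2); repeating for each j gives P = [[2, 2], [2, -2]].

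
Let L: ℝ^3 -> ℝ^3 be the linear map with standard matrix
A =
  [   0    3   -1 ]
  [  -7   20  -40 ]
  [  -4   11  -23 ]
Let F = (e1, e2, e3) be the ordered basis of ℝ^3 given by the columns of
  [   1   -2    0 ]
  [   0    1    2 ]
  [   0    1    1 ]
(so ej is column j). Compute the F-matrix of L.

[[-2, -2, 1], [-1, -2, -2], [-3, -2, 1]]

The j-th column of [L]_F is [L(ej)]_F.
L(e1) = A e1 = (0, -7, -4) = -2e1 - e2 - 3e3, so column 1 is (-2, -1, -3).
Repeating for e2, e3 and assembling the columns gives [[-2, -2, 1], [-1, -2, -2], [-3, -2, 1]].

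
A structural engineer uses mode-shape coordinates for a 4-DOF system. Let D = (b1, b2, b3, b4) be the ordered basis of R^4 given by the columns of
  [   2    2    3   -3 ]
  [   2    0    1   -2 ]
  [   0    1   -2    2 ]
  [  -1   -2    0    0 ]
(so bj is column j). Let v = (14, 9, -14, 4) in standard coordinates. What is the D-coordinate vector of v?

[v]_D is the unique c with M c = v, where M has columns b1, ..., b4.
Solving this 4x4 system gives c = (0, -2, 3, -3).
Check: 0·b1 - 2b2 + 3b3 - 3b4 = (14, 9, -14, 4).

(0, -2, 3, -3)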